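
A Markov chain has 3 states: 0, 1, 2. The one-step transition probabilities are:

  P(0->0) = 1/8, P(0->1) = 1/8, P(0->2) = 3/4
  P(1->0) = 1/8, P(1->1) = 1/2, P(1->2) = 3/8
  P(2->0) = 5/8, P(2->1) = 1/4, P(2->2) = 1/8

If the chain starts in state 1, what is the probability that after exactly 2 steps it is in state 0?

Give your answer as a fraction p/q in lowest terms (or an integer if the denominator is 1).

Computing P^2 by repeated multiplication:
P^1 =
  0: [1/8, 1/8, 3/4]
  1: [1/8, 1/2, 3/8]
  2: [5/8, 1/4, 1/8]
P^2 =
  0: [1/2, 17/64, 15/64]
  1: [5/16, 23/64, 21/64]
  2: [3/16, 15/64, 37/64]

(P^2)[1 -> 0] = 5/16

Answer: 5/16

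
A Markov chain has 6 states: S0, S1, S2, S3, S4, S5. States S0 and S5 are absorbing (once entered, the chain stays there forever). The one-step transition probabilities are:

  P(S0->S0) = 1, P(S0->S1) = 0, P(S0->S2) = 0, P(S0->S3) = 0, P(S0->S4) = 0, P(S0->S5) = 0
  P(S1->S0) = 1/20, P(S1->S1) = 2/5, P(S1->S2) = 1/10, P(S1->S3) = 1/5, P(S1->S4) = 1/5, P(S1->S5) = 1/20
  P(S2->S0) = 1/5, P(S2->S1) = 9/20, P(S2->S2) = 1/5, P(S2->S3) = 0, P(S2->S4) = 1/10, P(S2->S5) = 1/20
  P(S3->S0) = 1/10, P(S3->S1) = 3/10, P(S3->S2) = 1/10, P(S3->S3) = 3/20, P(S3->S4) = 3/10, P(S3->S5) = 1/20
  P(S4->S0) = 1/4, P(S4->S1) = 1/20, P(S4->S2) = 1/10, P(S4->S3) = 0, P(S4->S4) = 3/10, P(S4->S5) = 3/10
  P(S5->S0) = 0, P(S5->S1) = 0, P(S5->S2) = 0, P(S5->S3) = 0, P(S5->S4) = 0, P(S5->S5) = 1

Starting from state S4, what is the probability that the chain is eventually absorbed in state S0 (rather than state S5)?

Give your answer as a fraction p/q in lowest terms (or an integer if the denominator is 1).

Answer: 1871/3887

Derivation:
Let a_i = P(absorbed in S0 | start in state i).
Boundary conditions: a_S0 = 1, a_S5 = 0.
For each transient state i, a_i = sum_j P(i->j) * a_j:
  a_S1 = 1/20*a_S0 + 2/5*a_S1 + 1/10*a_S2 + 1/5*a_S3 + 1/5*a_S4 + 1/20*a_S5
  a_S2 = 1/5*a_S0 + 9/20*a_S1 + 1/5*a_S2 + 0*a_S3 + 1/10*a_S4 + 1/20*a_S5
  a_S3 = 1/10*a_S0 + 3/10*a_S1 + 1/10*a_S2 + 3/20*a_S3 + 3/10*a_S4 + 1/20*a_S5
  a_S4 = 1/4*a_S0 + 1/20*a_S1 + 1/10*a_S2 + 0*a_S3 + 3/10*a_S4 + 3/10*a_S5

Substituting a_S0 = 1 and a_S5 = 0, rearrange to (I - Q) a = r where r[i] = P(i -> S0):
  [3/5, -1/10, -1/5, -1/5] . (a_S1, a_S2, a_S3, a_S4) = 1/20
  [-9/20, 4/5, 0, -1/10] . (a_S1, a_S2, a_S3, a_S4) = 1/5
  [-3/10, -1/10, 17/20, -3/10] . (a_S1, a_S2, a_S3, a_S4) = 1/10
  [-1/20, -1/10, 0, 7/10] . (a_S1, a_S2, a_S3, a_S4) = 1/4

Solving yields:
  a_S1 = 2046/3887
  a_S2 = 4713/7774
  a_S3 = 2117/3887
  a_S4 = 1871/3887

Starting state is S4, so the absorption probability is a_S4 = 1871/3887.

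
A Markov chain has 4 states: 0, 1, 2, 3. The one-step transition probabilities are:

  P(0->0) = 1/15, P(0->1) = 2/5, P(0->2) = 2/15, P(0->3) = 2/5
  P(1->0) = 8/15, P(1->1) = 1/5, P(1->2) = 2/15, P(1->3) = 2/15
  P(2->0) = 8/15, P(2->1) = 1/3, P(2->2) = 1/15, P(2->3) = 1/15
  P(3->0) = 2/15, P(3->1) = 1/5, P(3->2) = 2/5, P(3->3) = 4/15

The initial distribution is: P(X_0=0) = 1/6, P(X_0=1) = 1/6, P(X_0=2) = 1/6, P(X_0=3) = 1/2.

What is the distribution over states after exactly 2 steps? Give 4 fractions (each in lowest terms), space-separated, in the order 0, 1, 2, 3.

Propagating the distribution step by step (d_{t+1} = d_t * P):
d_0 = (0=1/6, 1=1/6, 2=1/6, 3=1/2)
  d_1[0] = 1/6*1/15 + 1/6*8/15 + 1/6*8/15 + 1/2*2/15 = 23/90
  d_1[1] = 1/6*2/5 + 1/6*1/5 + 1/6*1/3 + 1/2*1/5 = 23/90
  d_1[2] = 1/6*2/15 + 1/6*2/15 + 1/6*1/15 + 1/2*2/5 = 23/90
  d_1[3] = 1/6*2/5 + 1/6*2/15 + 1/6*1/15 + 1/2*4/15 = 7/30
d_1 = (0=23/90, 1=23/90, 2=23/90, 3=7/30)
  d_2[0] = 23/90*1/15 + 23/90*8/15 + 23/90*8/15 + 7/30*2/15 = 433/1350
  d_2[1] = 23/90*2/5 + 23/90*1/5 + 23/90*1/3 + 7/30*1/5 = 77/270
  d_2[2] = 23/90*2/15 + 23/90*2/15 + 23/90*1/15 + 7/30*2/5 = 241/1350
  d_2[3] = 23/90*2/5 + 23/90*2/15 + 23/90*1/15 + 7/30*4/15 = 97/450
d_2 = (0=433/1350, 1=77/270, 2=241/1350, 3=97/450)

Answer: 433/1350 77/270 241/1350 97/450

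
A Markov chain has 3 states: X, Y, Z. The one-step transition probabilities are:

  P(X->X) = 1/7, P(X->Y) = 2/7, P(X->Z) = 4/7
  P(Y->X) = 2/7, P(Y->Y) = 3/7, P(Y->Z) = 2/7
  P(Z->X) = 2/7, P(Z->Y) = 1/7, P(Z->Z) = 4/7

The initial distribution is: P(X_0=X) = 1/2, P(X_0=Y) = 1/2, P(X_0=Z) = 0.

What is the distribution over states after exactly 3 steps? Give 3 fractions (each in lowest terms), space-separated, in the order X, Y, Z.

Propagating the distribution step by step (d_{t+1} = d_t * P):
d_0 = (X=1/2, Y=1/2, Z=0)
  d_1[X] = 1/2*1/7 + 1/2*2/7 + 0*2/7 = 3/14
  d_1[Y] = 1/2*2/7 + 1/2*3/7 + 0*1/7 = 5/14
  d_1[Z] = 1/2*4/7 + 1/2*2/7 + 0*4/7 = 3/7
d_1 = (X=3/14, Y=5/14, Z=3/7)
  d_2[X] = 3/14*1/7 + 5/14*2/7 + 3/7*2/7 = 25/98
  d_2[Y] = 3/14*2/7 + 5/14*3/7 + 3/7*1/7 = 27/98
  d_2[Z] = 3/14*4/7 + 5/14*2/7 + 3/7*4/7 = 23/49
d_2 = (X=25/98, Y=27/98, Z=23/49)
  d_3[X] = 25/98*1/7 + 27/98*2/7 + 23/49*2/7 = 171/686
  d_3[Y] = 25/98*2/7 + 27/98*3/7 + 23/49*1/7 = 177/686
  d_3[Z] = 25/98*4/7 + 27/98*2/7 + 23/49*4/7 = 169/343
d_3 = (X=171/686, Y=177/686, Z=169/343)

Answer: 171/686 177/686 169/343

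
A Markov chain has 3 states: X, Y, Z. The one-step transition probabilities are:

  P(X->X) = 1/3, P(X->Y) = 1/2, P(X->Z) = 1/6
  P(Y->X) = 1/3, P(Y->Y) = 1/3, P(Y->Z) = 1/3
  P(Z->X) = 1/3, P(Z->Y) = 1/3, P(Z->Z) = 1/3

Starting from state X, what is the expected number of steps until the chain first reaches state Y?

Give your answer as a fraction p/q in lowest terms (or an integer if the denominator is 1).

Let h_i = expected steps to first reach Y from state i.
Boundary: h_Y = 0.
First-step equations for the other states:
  h_X = 1 + 1/3*h_X + 1/2*h_Y + 1/6*h_Z
  h_Z = 1 + 1/3*h_X + 1/3*h_Y + 1/3*h_Z

Substituting h_Y = 0 and rearranging gives the linear system (I - Q) h = 1:
  [2/3, -1/6] . (h_X, h_Z) = 1
  [-1/3, 2/3] . (h_X, h_Z) = 1

Solving yields:
  h_X = 15/7
  h_Z = 18/7

Starting state is X, so the expected hitting time is h_X = 15/7.

Answer: 15/7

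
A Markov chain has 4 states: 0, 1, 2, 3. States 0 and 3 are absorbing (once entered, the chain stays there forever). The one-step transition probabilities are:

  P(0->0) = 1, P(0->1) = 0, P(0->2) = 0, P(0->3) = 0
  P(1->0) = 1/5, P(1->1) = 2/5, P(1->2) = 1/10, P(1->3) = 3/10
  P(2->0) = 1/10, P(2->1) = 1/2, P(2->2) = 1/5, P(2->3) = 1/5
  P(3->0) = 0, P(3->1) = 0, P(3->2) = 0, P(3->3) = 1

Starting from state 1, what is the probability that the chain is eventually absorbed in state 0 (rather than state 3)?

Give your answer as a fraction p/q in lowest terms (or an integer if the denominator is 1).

Answer: 17/43

Derivation:
Let a_i = P(absorbed in 0 | start in state i).
Boundary conditions: a_0 = 1, a_3 = 0.
For each transient state i, a_i = sum_j P(i->j) * a_j:
  a_1 = 1/5*a_0 + 2/5*a_1 + 1/10*a_2 + 3/10*a_3
  a_2 = 1/10*a_0 + 1/2*a_1 + 1/5*a_2 + 1/5*a_3

Substituting a_0 = 1 and a_3 = 0, rearrange to (I - Q) a = r where r[i] = P(i -> 0):
  [3/5, -1/10] . (a_1, a_2) = 1/5
  [-1/2, 4/5] . (a_1, a_2) = 1/10

Solving yields:
  a_1 = 17/43
  a_2 = 16/43

Starting state is 1, so the absorption probability is a_1 = 17/43.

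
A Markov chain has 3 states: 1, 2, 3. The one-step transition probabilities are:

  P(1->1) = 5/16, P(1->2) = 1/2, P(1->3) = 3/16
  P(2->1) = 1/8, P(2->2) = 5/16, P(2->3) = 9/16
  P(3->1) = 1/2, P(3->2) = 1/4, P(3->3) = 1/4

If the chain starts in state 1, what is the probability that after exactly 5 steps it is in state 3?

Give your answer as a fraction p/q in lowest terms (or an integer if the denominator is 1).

Computing P^5 by repeated multiplication:
P^1 =
  1: [5/16, 1/2, 3/16]
  2: [1/8, 5/16, 9/16]
  3: [1/2, 1/4, 1/4]
P^2 =
  1: [65/256, 23/64, 99/256]
  2: [23/64, 77/256, 87/256]
  3: [5/16, 25/64, 19/64]
P^3 =
  1: [1301/4096, 43/128, 1419/4096]
  2: [655/2048, 1469/4096, 1317/4096]
  3: [151/512, 361/1024, 361/1024]
P^4 =
  1: [20609/65536, 5741/16384, 21963/65536]
  2: [2503/8192, 23093/65536, 22419/65536]
  3: [5/16, 5665/16384, 5599/16384]
P^5 =
  1: [324677/1048576, 45943/131072, 356355/1048576]
  2: [162829/524288, 365333/1048576, 357585/1048576]
  3: [40861/131072, 91681/262144, 88741/262144]

(P^5)[1 -> 3] = 356355/1048576

Answer: 356355/1048576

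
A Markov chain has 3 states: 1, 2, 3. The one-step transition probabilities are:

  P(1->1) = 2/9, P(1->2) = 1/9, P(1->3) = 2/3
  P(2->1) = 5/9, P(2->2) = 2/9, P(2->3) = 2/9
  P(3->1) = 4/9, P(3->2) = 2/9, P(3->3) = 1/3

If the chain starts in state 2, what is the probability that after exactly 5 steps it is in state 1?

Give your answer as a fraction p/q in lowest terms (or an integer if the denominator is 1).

Computing P^5 by repeated multiplication:
P^1 =
  1: [2/9, 1/9, 2/3]
  2: [5/9, 2/9, 2/9]
  3: [4/9, 2/9, 1/3]
P^2 =
  1: [11/27, 16/81, 32/81]
  2: [28/81, 13/81, 40/81]
  3: [10/27, 14/81, 37/81]
P^3 =
  1: [274/729, 43/243, 326/729]
  2: [281/729, 134/729, 314/729]
  3: [278/729, 44/243, 319/729]
P^4 =
  1: [2497/6561, 1184/6561, 320/729]
  2: [2488/6561, 1177/6561, 2896/6561]
  3: [2492/6561, 1180/6561, 107/243]
P^5 =
  1: [7478/19683, 10625/59049, 25990/59049]
  2: [22445/59049, 10634/59049, 25970/59049]
  3: [7480/19683, 10630/59049, 25979/59049]

(P^5)[2 -> 1] = 22445/59049

Answer: 22445/59049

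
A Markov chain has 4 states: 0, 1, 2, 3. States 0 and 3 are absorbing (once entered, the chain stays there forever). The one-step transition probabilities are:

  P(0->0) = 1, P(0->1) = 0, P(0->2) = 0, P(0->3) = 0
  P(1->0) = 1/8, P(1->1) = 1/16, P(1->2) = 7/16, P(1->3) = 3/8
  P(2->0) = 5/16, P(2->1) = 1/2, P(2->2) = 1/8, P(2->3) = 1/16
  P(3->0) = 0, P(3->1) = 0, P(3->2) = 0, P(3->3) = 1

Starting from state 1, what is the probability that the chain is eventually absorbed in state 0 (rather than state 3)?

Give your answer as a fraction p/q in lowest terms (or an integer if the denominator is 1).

Answer: 9/22

Derivation:
Let a_i = P(absorbed in 0 | start in state i).
Boundary conditions: a_0 = 1, a_3 = 0.
For each transient state i, a_i = sum_j P(i->j) * a_j:
  a_1 = 1/8*a_0 + 1/16*a_1 + 7/16*a_2 + 3/8*a_3
  a_2 = 5/16*a_0 + 1/2*a_1 + 1/8*a_2 + 1/16*a_3

Substituting a_0 = 1 and a_3 = 0, rearrange to (I - Q) a = r where r[i] = P(i -> 0):
  [15/16, -7/16] . (a_1, a_2) = 1/8
  [-1/2, 7/8] . (a_1, a_2) = 5/16

Solving yields:
  a_1 = 9/22
  a_2 = 13/22

Starting state is 1, so the absorption probability is a_1 = 9/22.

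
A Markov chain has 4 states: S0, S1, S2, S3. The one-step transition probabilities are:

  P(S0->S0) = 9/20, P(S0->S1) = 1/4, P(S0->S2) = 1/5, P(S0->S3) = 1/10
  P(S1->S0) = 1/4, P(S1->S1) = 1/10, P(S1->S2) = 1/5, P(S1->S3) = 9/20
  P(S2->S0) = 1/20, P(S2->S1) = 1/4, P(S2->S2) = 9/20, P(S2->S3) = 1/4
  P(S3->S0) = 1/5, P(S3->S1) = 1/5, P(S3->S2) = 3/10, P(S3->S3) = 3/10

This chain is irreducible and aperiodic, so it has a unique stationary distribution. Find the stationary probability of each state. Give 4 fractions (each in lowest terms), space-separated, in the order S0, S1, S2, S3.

Answer: 402/1829 376/1829 554/1829 497/1829

Derivation:
The stationary distribution satisfies pi = pi * P, i.e.:
  pi_S0 = 9/20*pi_S0 + 1/4*pi_S1 + 1/20*pi_S2 + 1/5*pi_S3
  pi_S1 = 1/4*pi_S0 + 1/10*pi_S1 + 1/4*pi_S2 + 1/5*pi_S3
  pi_S2 = 1/5*pi_S0 + 1/5*pi_S1 + 9/20*pi_S2 + 3/10*pi_S3
  pi_S3 = 1/10*pi_S0 + 9/20*pi_S1 + 1/4*pi_S2 + 3/10*pi_S3
with normalization: pi_S0 + pi_S1 + pi_S2 + pi_S3 = 1.

Using the first 3 balance equations plus normalization, the linear system A*pi = b is:
  [-11/20, 1/4, 1/20, 1/5] . pi = 0
  [1/4, -9/10, 1/4, 1/5] . pi = 0
  [1/5, 1/5, -11/20, 3/10] . pi = 0
  [1, 1, 1, 1] . pi = 1

Solving yields:
  pi_S0 = 402/1829
  pi_S1 = 376/1829
  pi_S2 = 554/1829
  pi_S3 = 497/1829

Verification (pi * P):
  402/1829*9/20 + 376/1829*1/4 + 554/1829*1/20 + 497/1829*1/5 = 402/1829 = pi_S0  (ok)
  402/1829*1/4 + 376/1829*1/10 + 554/1829*1/4 + 497/1829*1/5 = 376/1829 = pi_S1  (ok)
  402/1829*1/5 + 376/1829*1/5 + 554/1829*9/20 + 497/1829*3/10 = 554/1829 = pi_S2  (ok)
  402/1829*1/10 + 376/1829*9/20 + 554/1829*1/4 + 497/1829*3/10 = 497/1829 = pi_S3  (ok)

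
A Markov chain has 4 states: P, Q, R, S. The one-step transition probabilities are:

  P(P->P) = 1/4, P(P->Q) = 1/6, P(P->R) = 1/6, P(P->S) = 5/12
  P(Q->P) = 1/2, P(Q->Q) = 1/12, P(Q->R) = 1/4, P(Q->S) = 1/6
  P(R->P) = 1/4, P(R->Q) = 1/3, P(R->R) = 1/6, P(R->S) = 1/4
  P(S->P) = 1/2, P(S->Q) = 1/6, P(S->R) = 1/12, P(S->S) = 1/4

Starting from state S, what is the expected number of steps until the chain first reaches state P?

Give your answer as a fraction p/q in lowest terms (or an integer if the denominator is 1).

Answer: 556/261

Derivation:
Let h_i = expected steps to first reach P from state i.
Boundary: h_P = 0.
First-step equations for the other states:
  h_Q = 1 + 1/2*h_P + 1/12*h_Q + 1/4*h_R + 1/6*h_S
  h_R = 1 + 1/4*h_P + 1/3*h_Q + 1/6*h_R + 1/4*h_S
  h_S = 1 + 1/2*h_P + 1/6*h_Q + 1/12*h_R + 1/4*h_S

Substituting h_P = 0 and rearranging gives the linear system (I - Q) h = 1:
  [11/12, -1/4, -1/6] . (h_Q, h_R, h_S) = 1
  [-1/3, 5/6, -1/4] . (h_Q, h_R, h_S) = 1
  [-1/6, -1/12, 3/4] . (h_Q, h_R, h_S) = 1

Solving yields:
  h_Q = 20/9
  h_R = 712/261
  h_S = 556/261

Starting state is S, so the expected hitting time is h_S = 556/261.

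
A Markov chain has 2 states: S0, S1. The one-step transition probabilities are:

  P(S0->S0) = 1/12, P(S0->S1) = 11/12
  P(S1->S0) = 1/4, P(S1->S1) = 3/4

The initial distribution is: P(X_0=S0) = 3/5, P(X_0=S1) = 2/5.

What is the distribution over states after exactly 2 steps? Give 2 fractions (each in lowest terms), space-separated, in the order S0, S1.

Answer: 9/40 31/40

Derivation:
Propagating the distribution step by step (d_{t+1} = d_t * P):
d_0 = (S0=3/5, S1=2/5)
  d_1[S0] = 3/5*1/12 + 2/5*1/4 = 3/20
  d_1[S1] = 3/5*11/12 + 2/5*3/4 = 17/20
d_1 = (S0=3/20, S1=17/20)
  d_2[S0] = 3/20*1/12 + 17/20*1/4 = 9/40
  d_2[S1] = 3/20*11/12 + 17/20*3/4 = 31/40
d_2 = (S0=9/40, S1=31/40)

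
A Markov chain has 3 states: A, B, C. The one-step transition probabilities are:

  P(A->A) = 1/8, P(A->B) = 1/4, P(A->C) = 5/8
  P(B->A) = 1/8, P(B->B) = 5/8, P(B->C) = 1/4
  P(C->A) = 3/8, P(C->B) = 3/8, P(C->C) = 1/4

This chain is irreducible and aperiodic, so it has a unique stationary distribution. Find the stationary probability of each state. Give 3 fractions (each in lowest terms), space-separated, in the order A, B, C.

Answer: 6/29 27/58 19/58

Derivation:
The stationary distribution satisfies pi = pi * P, i.e.:
  pi_A = 1/8*pi_A + 1/8*pi_B + 3/8*pi_C
  pi_B = 1/4*pi_A + 5/8*pi_B + 3/8*pi_C
  pi_C = 5/8*pi_A + 1/4*pi_B + 1/4*pi_C
with normalization: pi_A + pi_B + pi_C = 1.

Using the first 2 balance equations plus normalization, the linear system A*pi = b is:
  [-7/8, 1/8, 3/8] . pi = 0
  [1/4, -3/8, 3/8] . pi = 0
  [1, 1, 1] . pi = 1

Solving yields:
  pi_A = 6/29
  pi_B = 27/58
  pi_C = 19/58

Verification (pi * P):
  6/29*1/8 + 27/58*1/8 + 19/58*3/8 = 6/29 = pi_A  (ok)
  6/29*1/4 + 27/58*5/8 + 19/58*3/8 = 27/58 = pi_B  (ok)
  6/29*5/8 + 27/58*1/4 + 19/58*1/4 = 19/58 = pi_C  (ok)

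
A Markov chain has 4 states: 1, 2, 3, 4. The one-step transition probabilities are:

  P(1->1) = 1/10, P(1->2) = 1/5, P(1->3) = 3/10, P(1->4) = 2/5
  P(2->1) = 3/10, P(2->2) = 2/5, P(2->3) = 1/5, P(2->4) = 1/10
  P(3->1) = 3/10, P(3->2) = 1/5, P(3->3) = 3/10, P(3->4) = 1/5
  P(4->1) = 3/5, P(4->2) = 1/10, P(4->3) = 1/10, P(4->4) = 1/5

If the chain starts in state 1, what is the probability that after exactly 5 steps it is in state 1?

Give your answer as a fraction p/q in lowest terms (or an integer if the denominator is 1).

Computing P^5 by repeated multiplication:
P^1 =
  1: [1/10, 1/5, 3/10, 2/5]
  2: [3/10, 2/5, 1/5, 1/10]
  3: [3/10, 1/5, 3/10, 1/5]
  4: [3/5, 1/10, 1/10, 1/5]
P^2 =
  1: [2/5, 1/5, 1/5, 1/5]
  2: [27/100, 27/100, 6/25, 11/50]
  3: [3/10, 11/50, 6/25, 6/25]
  4: [6/25, 1/5, 1/4, 31/100]
P^3 =
  1: [7/25, 11/50, 6/25, 13/50]
  2: [39/125, 29/125, 229/1000, 227/1000]
  3: [39/125, 11/50, 23/100, 119/500]
  4: [69/200, 209/1000, 109/500, 57/250]
P^4 =
  1: [161/500, 109/500, 113/500, 117/500]
  2: [3057/10000, 2237/10000, 1157/5000, 299/1250]
  3: [309/1000, 1101/5000, 144/625, 601/2500]
  4: [1497/5000, 219/1000, 467/2000, 2481/10000]
P^5 =
  1: [1529/5000, 1101/5000, 1157/5000, 1213/5000]
  2: [15531/50000, 11041/50000, 22979/100000, 23877/100000]
  3: [3879/12500, 11/50, 2299/10000, 11989/50000]
  4: [6291/20000, 21899/100000, 714/3125, 11899/50000]

(P^5)[1 -> 1] = 1529/5000

Answer: 1529/5000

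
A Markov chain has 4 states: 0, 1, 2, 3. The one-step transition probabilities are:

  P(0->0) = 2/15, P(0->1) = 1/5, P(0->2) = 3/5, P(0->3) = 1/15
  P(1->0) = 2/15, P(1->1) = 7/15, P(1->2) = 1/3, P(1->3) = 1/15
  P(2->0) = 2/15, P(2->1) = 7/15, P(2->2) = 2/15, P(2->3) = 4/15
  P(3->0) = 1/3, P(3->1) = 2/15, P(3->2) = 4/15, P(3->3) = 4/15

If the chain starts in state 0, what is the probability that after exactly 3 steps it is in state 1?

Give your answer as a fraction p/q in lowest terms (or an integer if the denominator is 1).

Answer: 406/1125

Derivation:
Computing P^3 by repeated multiplication:
P^1 =
  0: [2/15, 1/5, 3/5, 1/15]
  1: [2/15, 7/15, 1/3, 1/15]
  2: [2/15, 7/15, 2/15, 4/15]
  3: [1/3, 2/15, 4/15, 4/15]
P^2 =
  0: [11/75, 92/225, 11/45, 1/5]
  1: [11/75, 92/225, 67/225, 11/75]
  2: [14/75, 77/225, 73/225, 11/75]
  3: [14/75, 13/45, 79/225, 13/75]
P^3 =
  0: [13/75, 406/1125, 349/1125, 7/45]
  1: [61/375, 142/375, 341/1125, 7/45]
  2: [61/375, 46/125, 347/1125, 181/1125]
  3: [21/125, 404/1125, 113/375, 193/1125]

(P^3)[0 -> 1] = 406/1125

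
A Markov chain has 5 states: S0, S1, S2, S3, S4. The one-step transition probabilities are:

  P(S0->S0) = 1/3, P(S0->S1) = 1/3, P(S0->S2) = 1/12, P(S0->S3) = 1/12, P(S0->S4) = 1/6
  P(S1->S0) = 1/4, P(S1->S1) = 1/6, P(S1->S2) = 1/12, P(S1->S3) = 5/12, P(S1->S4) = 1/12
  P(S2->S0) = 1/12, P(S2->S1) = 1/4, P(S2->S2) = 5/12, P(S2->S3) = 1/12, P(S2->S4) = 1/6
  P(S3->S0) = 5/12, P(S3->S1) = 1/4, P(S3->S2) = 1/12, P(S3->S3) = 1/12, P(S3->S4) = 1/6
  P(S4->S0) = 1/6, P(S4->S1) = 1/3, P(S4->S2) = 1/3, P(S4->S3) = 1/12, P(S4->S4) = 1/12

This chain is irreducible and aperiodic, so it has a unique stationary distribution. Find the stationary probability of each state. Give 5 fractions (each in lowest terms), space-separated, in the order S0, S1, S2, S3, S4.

The stationary distribution satisfies pi = pi * P, i.e.:
  pi_S0 = 1/3*pi_S0 + 1/4*pi_S1 + 1/12*pi_S2 + 5/12*pi_S3 + 1/6*pi_S4
  pi_S1 = 1/3*pi_S0 + 1/6*pi_S1 + 1/4*pi_S2 + 1/4*pi_S3 + 1/3*pi_S4
  pi_S2 = 1/12*pi_S0 + 1/12*pi_S1 + 5/12*pi_S2 + 1/12*pi_S3 + 1/3*pi_S4
  pi_S3 = 1/12*pi_S0 + 5/12*pi_S1 + 1/12*pi_S2 + 1/12*pi_S3 + 1/12*pi_S4
  pi_S4 = 1/6*pi_S0 + 1/12*pi_S1 + 1/6*pi_S2 + 1/6*pi_S3 + 1/12*pi_S4
with normalization: pi_S0 + pi_S1 + pi_S2 + pi_S3 + pi_S4 = 1.

Using the first 4 balance equations plus normalization, the linear system A*pi = b is:
  [-2/3, 1/4, 1/12, 5/12, 1/6] . pi = 0
  [1/3, -5/6, 1/4, 1/4, 1/3] . pi = 0
  [1/12, 1/12, -7/12, 1/12, 1/3] . pi = 0
  [1/12, 5/12, 1/12, -11/12, 1/12] . pi = 0
  [1, 1, 1, 1, 1] . pi = 1

Solving yields:
  pi_S0 = 1159/4463
  pi_S1 = 1165/4463
  pi_S2 = 3127/17852
  pi_S3 = 3041/17852
  pi_S4 = 597/4463

Verification (pi * P):
  1159/4463*1/3 + 1165/4463*1/4 + 3127/17852*1/12 + 3041/17852*5/12 + 597/4463*1/6 = 1159/4463 = pi_S0  (ok)
  1159/4463*1/3 + 1165/4463*1/6 + 3127/17852*1/4 + 3041/17852*1/4 + 597/4463*1/3 = 1165/4463 = pi_S1  (ok)
  1159/4463*1/12 + 1165/4463*1/12 + 3127/17852*5/12 + 3041/17852*1/12 + 597/4463*1/3 = 3127/17852 = pi_S2  (ok)
  1159/4463*1/12 + 1165/4463*5/12 + 3127/17852*1/12 + 3041/17852*1/12 + 597/4463*1/12 = 3041/17852 = pi_S3  (ok)
  1159/4463*1/6 + 1165/4463*1/12 + 3127/17852*1/6 + 3041/17852*1/6 + 597/4463*1/12 = 597/4463 = pi_S4  (ok)

Answer: 1159/4463 1165/4463 3127/17852 3041/17852 597/4463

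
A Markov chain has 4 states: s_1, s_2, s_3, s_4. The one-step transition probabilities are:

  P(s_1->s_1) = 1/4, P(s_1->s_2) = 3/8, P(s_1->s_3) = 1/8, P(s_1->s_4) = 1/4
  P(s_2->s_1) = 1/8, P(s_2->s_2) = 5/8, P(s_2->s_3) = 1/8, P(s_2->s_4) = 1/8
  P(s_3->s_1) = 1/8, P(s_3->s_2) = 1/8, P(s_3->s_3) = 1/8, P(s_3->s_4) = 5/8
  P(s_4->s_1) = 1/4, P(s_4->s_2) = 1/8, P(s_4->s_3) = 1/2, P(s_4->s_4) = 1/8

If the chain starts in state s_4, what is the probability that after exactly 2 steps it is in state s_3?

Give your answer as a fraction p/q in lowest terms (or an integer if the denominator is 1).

Answer: 11/64

Derivation:
Computing P^2 by repeated multiplication:
P^1 =
  s_1: [1/4, 3/8, 1/8, 1/4]
  s_2: [1/8, 5/8, 1/8, 1/8]
  s_3: [1/8, 1/8, 1/8, 5/8]
  s_4: [1/4, 1/8, 1/2, 1/8]
P^2 =
  s_1: [3/16, 3/8, 7/32, 7/32]
  s_2: [5/32, 15/32, 11/64, 13/64]
  s_3: [7/32, 7/32, 23/64, 13/64]
  s_4: [11/64, 1/4, 11/64, 13/32]

(P^2)[s_4 -> s_3] = 11/64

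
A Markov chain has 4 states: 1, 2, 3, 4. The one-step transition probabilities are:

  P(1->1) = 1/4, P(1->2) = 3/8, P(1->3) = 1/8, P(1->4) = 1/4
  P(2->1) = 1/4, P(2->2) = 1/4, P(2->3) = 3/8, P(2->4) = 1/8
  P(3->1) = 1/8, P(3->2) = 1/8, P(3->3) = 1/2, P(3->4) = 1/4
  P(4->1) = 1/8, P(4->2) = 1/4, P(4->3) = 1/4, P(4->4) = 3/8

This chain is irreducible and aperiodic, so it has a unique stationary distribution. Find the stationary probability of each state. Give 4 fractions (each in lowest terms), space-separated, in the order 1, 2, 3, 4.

The stationary distribution satisfies pi = pi * P, i.e.:
  pi_1 = 1/4*pi_1 + 1/4*pi_2 + 1/8*pi_3 + 1/8*pi_4
  pi_2 = 3/8*pi_1 + 1/4*pi_2 + 1/8*pi_3 + 1/4*pi_4
  pi_3 = 1/8*pi_1 + 3/8*pi_2 + 1/2*pi_3 + 1/4*pi_4
  pi_4 = 1/4*pi_1 + 1/8*pi_2 + 1/4*pi_3 + 3/8*pi_4
with normalization: pi_1 + pi_2 + pi_3 + pi_4 = 1.

Using the first 3 balance equations plus normalization, the linear system A*pi = b is:
  [-3/4, 1/4, 1/8, 1/8] . pi = 0
  [3/8, -3/4, 1/8, 1/4] . pi = 0
  [1/8, 3/8, -1/2, 1/4] . pi = 0
  [1, 1, 1, 1] . pi = 1

Solving yields:
  pi_1 = 59/336
  pi_2 = 11/48
  pi_3 = 115/336
  pi_4 = 85/336

Verification (pi * P):
  59/336*1/4 + 11/48*1/4 + 115/336*1/8 + 85/336*1/8 = 59/336 = pi_1  (ok)
  59/336*3/8 + 11/48*1/4 + 115/336*1/8 + 85/336*1/4 = 11/48 = pi_2  (ok)
  59/336*1/8 + 11/48*3/8 + 115/336*1/2 + 85/336*1/4 = 115/336 = pi_3  (ok)
  59/336*1/4 + 11/48*1/8 + 115/336*1/4 + 85/336*3/8 = 85/336 = pi_4  (ok)

Answer: 59/336 11/48 115/336 85/336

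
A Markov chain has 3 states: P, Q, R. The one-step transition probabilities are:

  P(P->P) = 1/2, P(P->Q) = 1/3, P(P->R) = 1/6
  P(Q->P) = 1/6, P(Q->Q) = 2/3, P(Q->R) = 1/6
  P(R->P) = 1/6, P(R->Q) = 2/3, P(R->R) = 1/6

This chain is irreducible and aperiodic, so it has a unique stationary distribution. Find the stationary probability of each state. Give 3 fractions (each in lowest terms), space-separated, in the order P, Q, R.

The stationary distribution satisfies pi = pi * P, i.e.:
  pi_P = 1/2*pi_P + 1/6*pi_Q + 1/6*pi_R
  pi_Q = 1/3*pi_P + 2/3*pi_Q + 2/3*pi_R
  pi_R = 1/6*pi_P + 1/6*pi_Q + 1/6*pi_R
with normalization: pi_P + pi_Q + pi_R = 1.

Using the first 2 balance equations plus normalization, the linear system A*pi = b is:
  [-1/2, 1/6, 1/6] . pi = 0
  [1/3, -1/3, 2/3] . pi = 0
  [1, 1, 1] . pi = 1

Solving yields:
  pi_P = 1/4
  pi_Q = 7/12
  pi_R = 1/6

Verification (pi * P):
  1/4*1/2 + 7/12*1/6 + 1/6*1/6 = 1/4 = pi_P  (ok)
  1/4*1/3 + 7/12*2/3 + 1/6*2/3 = 7/12 = pi_Q  (ok)
  1/4*1/6 + 7/12*1/6 + 1/6*1/6 = 1/6 = pi_R  (ok)

Answer: 1/4 7/12 1/6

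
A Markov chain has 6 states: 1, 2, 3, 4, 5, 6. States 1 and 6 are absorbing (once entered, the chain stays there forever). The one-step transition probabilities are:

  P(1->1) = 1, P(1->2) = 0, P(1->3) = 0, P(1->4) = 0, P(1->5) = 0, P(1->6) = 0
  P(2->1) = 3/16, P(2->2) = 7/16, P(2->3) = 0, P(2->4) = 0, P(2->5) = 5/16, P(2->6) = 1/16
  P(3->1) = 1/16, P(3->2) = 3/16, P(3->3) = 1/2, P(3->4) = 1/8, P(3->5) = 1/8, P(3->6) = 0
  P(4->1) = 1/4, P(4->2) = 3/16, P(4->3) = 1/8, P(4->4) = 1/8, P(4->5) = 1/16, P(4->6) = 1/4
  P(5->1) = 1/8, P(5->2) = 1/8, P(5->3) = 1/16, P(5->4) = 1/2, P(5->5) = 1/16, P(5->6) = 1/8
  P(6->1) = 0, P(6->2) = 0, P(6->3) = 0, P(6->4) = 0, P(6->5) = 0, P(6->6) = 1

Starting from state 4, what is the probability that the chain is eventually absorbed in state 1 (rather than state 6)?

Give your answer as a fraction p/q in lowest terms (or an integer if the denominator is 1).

Answer: 6071/10926

Derivation:
Let a_i = P(absorbed in 1 | start in state i).
Boundary conditions: a_1 = 1, a_6 = 0.
For each transient state i, a_i = sum_j P(i->j) * a_j:
  a_2 = 3/16*a_1 + 7/16*a_2 + 0*a_3 + 0*a_4 + 5/16*a_5 + 1/16*a_6
  a_3 = 1/16*a_1 + 3/16*a_2 + 1/2*a_3 + 1/8*a_4 + 1/8*a_5 + 0*a_6
  a_4 = 1/4*a_1 + 3/16*a_2 + 1/8*a_3 + 1/8*a_4 + 1/16*a_5 + 1/4*a_6
  a_5 = 1/8*a_1 + 1/8*a_2 + 1/16*a_3 + 1/2*a_4 + 1/16*a_5 + 1/8*a_6

Substituting a_1 = 1 and a_6 = 0, rearrange to (I - Q) a = r where r[i] = P(i -> 1):
  [9/16, 0, 0, -5/16] . (a_2, a_3, a_4, a_5) = 3/16
  [-3/16, 1/2, -1/8, -1/8] . (a_2, a_3, a_4, a_5) = 1/16
  [-3/16, -1/8, 7/8, -1/16] . (a_2, a_3, a_4, a_5) = 1/4
  [-1/8, -1/16, -1/2, 15/16] . (a_2, a_3, a_4, a_5) = 1/8

Solving yields:
  a_2 = 1172/1821
  a_3 = 3523/5463
  a_4 = 6071/10926
  a_5 = 339/607

Starting state is 4, so the absorption probability is a_4 = 6071/10926.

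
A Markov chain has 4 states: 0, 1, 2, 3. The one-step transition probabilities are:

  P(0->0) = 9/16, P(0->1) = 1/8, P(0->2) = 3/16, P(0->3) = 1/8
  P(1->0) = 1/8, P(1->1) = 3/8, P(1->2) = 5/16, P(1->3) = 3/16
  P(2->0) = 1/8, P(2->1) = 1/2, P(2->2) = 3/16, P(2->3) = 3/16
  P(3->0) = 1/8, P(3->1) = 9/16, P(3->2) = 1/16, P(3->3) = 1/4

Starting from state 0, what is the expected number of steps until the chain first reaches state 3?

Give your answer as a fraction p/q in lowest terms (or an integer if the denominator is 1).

Let h_i = expected steps to first reach 3 from state i.
Boundary: h_3 = 0.
First-step equations for the other states:
  h_0 = 1 + 9/16*h_0 + 1/8*h_1 + 3/16*h_2 + 1/8*h_3
  h_1 = 1 + 1/8*h_0 + 3/8*h_1 + 5/16*h_2 + 3/16*h_3
  h_2 = 1 + 1/8*h_0 + 1/2*h_1 + 3/16*h_2 + 3/16*h_3

Substituting h_3 = 0 and rearranging gives the linear system (I - Q) h = 1:
  [7/16, -1/8, -3/16] . (h_0, h_1, h_2) = 1
  [-1/8, 5/8, -5/16] . (h_0, h_1, h_2) = 1
  [-1/8, -1/2, 13/16] . (h_0, h_1, h_2) = 1

Solving yields:
  h_0 = 32/5
  h_1 = 144/25
  h_2 = 144/25

Starting state is 0, so the expected hitting time is h_0 = 32/5.

Answer: 32/5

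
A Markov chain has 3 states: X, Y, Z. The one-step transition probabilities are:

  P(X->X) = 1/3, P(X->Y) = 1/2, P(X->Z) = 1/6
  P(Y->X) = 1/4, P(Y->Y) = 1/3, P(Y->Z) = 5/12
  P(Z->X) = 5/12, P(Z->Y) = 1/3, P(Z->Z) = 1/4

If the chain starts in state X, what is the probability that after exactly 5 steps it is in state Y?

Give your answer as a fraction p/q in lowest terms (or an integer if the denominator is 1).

Answer: 12055/31104

Derivation:
Computing P^5 by repeated multiplication:
P^1 =
  X: [1/3, 1/2, 1/6]
  Y: [1/4, 1/3, 5/12]
  Z: [5/12, 1/3, 1/4]
P^2 =
  X: [11/36, 7/18, 11/36]
  Y: [49/144, 3/8, 41/144]
  Z: [47/144, 29/72, 13/48]
P^3 =
  X: [47/144, 83/216, 125/432]
  Y: [563/1728, 337/864, 491/1728]
  Z: [557/1728, 335/864, 167/576]
P^4 =
  X: [1687/5184, 335/864, 1487/5184]
  Y: [2243/6912, 4019/10368, 5969/20736]
  Z: [6743/20736, 4013/10368, 221/768]
P^5 =
  X: [20213/62208, 12055/31104, 17885/62208]
  Y: [80875/248832, 16067/41472, 71555/248832]
  Z: [80885/248832, 48215/124416, 23839/82944]

(P^5)[X -> Y] = 12055/31104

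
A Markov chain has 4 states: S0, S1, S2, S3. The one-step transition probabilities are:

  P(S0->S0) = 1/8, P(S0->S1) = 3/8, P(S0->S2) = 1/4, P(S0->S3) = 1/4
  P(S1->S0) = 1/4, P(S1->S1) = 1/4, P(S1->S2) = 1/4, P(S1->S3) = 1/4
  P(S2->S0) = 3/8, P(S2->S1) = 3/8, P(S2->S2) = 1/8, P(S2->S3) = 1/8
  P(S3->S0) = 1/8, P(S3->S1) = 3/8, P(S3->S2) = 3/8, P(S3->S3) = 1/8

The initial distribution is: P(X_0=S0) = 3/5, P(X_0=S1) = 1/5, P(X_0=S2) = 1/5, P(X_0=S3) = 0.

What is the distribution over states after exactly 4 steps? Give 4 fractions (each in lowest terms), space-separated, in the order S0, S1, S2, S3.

Answer: 2329/10240 3413/10240 1249/5120 25/128

Derivation:
Propagating the distribution step by step (d_{t+1} = d_t * P):
d_0 = (S0=3/5, S1=1/5, S2=1/5, S3=0)
  d_1[S0] = 3/5*1/8 + 1/5*1/4 + 1/5*3/8 + 0*1/8 = 1/5
  d_1[S1] = 3/5*3/8 + 1/5*1/4 + 1/5*3/8 + 0*3/8 = 7/20
  d_1[S2] = 3/5*1/4 + 1/5*1/4 + 1/5*1/8 + 0*3/8 = 9/40
  d_1[S3] = 3/5*1/4 + 1/5*1/4 + 1/5*1/8 + 0*1/8 = 9/40
d_1 = (S0=1/5, S1=7/20, S2=9/40, S3=9/40)
  d_2[S0] = 1/5*1/8 + 7/20*1/4 + 9/40*3/8 + 9/40*1/8 = 9/40
  d_2[S1] = 1/5*3/8 + 7/20*1/4 + 9/40*3/8 + 9/40*3/8 = 53/160
  d_2[S2] = 1/5*1/4 + 7/20*1/4 + 9/40*1/8 + 9/40*3/8 = 1/4
  d_2[S3] = 1/5*1/4 + 7/20*1/4 + 9/40*1/8 + 9/40*1/8 = 31/160
d_2 = (S0=9/40, S1=53/160, S2=1/4, S3=31/160)
  d_3[S0] = 9/40*1/8 + 53/160*1/4 + 1/4*3/8 + 31/160*1/8 = 293/1280
  d_3[S1] = 9/40*3/8 + 53/160*1/4 + 1/4*3/8 + 31/160*3/8 = 427/1280
  d_3[S2] = 9/40*1/4 + 53/160*1/4 + 1/4*1/8 + 31/160*3/8 = 311/1280
  d_3[S3] = 9/40*1/4 + 53/160*1/4 + 1/4*1/8 + 31/160*1/8 = 249/1280
d_3 = (S0=293/1280, S1=427/1280, S2=311/1280, S3=249/1280)
  d_4[S0] = 293/1280*1/8 + 427/1280*1/4 + 311/1280*3/8 + 249/1280*1/8 = 2329/10240
  d_4[S1] = 293/1280*3/8 + 427/1280*1/4 + 311/1280*3/8 + 249/1280*3/8 = 3413/10240
  d_4[S2] = 293/1280*1/4 + 427/1280*1/4 + 311/1280*1/8 + 249/1280*3/8 = 1249/5120
  d_4[S3] = 293/1280*1/4 + 427/1280*1/4 + 311/1280*1/8 + 249/1280*1/8 = 25/128
d_4 = (S0=2329/10240, S1=3413/10240, S2=1249/5120, S3=25/128)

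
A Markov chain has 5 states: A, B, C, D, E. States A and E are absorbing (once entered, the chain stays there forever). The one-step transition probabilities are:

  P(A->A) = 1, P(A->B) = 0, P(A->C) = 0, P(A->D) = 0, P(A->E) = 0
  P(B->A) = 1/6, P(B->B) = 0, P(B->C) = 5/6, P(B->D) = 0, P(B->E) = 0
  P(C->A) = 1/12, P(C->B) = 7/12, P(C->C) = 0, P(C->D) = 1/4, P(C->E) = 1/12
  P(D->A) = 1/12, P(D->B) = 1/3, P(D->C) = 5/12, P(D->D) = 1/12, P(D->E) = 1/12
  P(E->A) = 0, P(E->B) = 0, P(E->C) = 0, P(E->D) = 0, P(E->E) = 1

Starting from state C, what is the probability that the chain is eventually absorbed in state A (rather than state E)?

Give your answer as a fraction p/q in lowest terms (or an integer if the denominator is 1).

Let a_i = P(absorbed in A | start in state i).
Boundary conditions: a_A = 1, a_E = 0.
For each transient state i, a_i = sum_j P(i->j) * a_j:
  a_B = 1/6*a_A + 0*a_B + 5/6*a_C + 0*a_D + 0*a_E
  a_C = 1/12*a_A + 7/12*a_B + 0*a_C + 1/4*a_D + 1/12*a_E
  a_D = 1/12*a_A + 1/3*a_B + 5/12*a_C + 1/12*a_D + 1/12*a_E

Substituting a_A = 1 and a_E = 0, rearrange to (I - Q) a = r where r[i] = P(i -> A):
  [1, -5/6, 0] . (a_B, a_C, a_D) = 1/6
  [-7/12, 1, -1/4] . (a_B, a_C, a_D) = 1/12
  [-1/3, -5/12, 11/12] . (a_B, a_C, a_D) = 1/12

Solving yields:
  a_B = 187/257
  a_C = 173/257
  a_D = 170/257

Starting state is C, so the absorption probability is a_C = 173/257.

Answer: 173/257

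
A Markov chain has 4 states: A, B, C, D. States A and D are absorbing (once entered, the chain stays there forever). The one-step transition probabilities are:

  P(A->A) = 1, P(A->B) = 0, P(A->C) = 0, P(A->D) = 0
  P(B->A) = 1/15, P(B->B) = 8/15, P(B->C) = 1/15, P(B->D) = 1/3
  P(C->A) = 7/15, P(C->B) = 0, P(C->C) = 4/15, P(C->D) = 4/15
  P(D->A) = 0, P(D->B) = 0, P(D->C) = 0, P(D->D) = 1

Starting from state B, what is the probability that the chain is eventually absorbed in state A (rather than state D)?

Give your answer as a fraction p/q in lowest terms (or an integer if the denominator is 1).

Answer: 18/77

Derivation:
Let a_i = P(absorbed in A | start in state i).
Boundary conditions: a_A = 1, a_D = 0.
For each transient state i, a_i = sum_j P(i->j) * a_j:
  a_B = 1/15*a_A + 8/15*a_B + 1/15*a_C + 1/3*a_D
  a_C = 7/15*a_A + 0*a_B + 4/15*a_C + 4/15*a_D

Substituting a_A = 1 and a_D = 0, rearrange to (I - Q) a = r where r[i] = P(i -> A):
  [7/15, -1/15] . (a_B, a_C) = 1/15
  [0, 11/15] . (a_B, a_C) = 7/15

Solving yields:
  a_B = 18/77
  a_C = 7/11

Starting state is B, so the absorption probability is a_B = 18/77.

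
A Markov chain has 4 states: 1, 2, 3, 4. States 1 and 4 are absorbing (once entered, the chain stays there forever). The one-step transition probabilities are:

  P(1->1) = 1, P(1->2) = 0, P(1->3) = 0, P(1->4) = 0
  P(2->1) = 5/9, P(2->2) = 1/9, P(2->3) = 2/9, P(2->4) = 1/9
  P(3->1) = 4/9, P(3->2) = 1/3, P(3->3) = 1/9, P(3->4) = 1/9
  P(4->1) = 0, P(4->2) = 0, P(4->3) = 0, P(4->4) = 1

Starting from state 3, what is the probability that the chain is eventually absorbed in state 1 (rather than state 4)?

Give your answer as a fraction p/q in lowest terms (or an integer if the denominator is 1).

Let a_i = P(absorbed in 1 | start in state i).
Boundary conditions: a_1 = 1, a_4 = 0.
For each transient state i, a_i = sum_j P(i->j) * a_j:
  a_2 = 5/9*a_1 + 1/9*a_2 + 2/9*a_3 + 1/9*a_4
  a_3 = 4/9*a_1 + 1/3*a_2 + 1/9*a_3 + 1/9*a_4

Substituting a_1 = 1 and a_4 = 0, rearrange to (I - Q) a = r where r[i] = P(i -> 1):
  [8/9, -2/9] . (a_2, a_3) = 5/9
  [-1/3, 8/9] . (a_2, a_3) = 4/9

Solving yields:
  a_2 = 24/29
  a_3 = 47/58

Starting state is 3, so the absorption probability is a_3 = 47/58.

Answer: 47/58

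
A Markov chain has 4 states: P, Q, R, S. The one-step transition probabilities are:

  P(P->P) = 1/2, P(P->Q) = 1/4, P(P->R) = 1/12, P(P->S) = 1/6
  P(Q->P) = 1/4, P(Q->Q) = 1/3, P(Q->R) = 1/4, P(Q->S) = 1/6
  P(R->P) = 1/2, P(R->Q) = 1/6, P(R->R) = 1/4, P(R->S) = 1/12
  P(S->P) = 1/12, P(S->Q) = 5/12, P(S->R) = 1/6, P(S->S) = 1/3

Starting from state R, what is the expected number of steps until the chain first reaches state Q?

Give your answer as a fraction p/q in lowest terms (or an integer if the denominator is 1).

Answer: 1356/329

Derivation:
Let h_i = expected steps to first reach Q from state i.
Boundary: h_Q = 0.
First-step equations for the other states:
  h_P = 1 + 1/2*h_P + 1/4*h_Q + 1/12*h_R + 1/6*h_S
  h_R = 1 + 1/2*h_P + 1/6*h_Q + 1/4*h_R + 1/12*h_S
  h_S = 1 + 1/12*h_P + 5/12*h_Q + 1/6*h_R + 1/3*h_S

Substituting h_Q = 0 and rearranging gives the linear system (I - Q) h = 1:
  [1/2, -1/12, -1/6] . (h_P, h_R, h_S) = 1
  [-1/2, 3/4, -1/12] . (h_P, h_R, h_S) = 1
  [-1/12, -1/6, 2/3] . (h_P, h_R, h_S) = 1

Solving yields:
  h_P = 1212/329
  h_R = 1356/329
  h_S = 984/329

Starting state is R, so the expected hitting time is h_R = 1356/329.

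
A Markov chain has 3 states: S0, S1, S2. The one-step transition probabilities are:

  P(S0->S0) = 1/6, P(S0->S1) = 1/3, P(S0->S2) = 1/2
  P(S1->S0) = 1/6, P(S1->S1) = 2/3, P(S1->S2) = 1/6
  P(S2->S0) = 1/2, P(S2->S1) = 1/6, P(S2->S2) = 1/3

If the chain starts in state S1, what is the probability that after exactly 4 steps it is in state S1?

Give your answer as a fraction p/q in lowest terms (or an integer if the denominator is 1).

Answer: 191/432

Derivation:
Computing P^4 by repeated multiplication:
P^1 =
  S0: [1/6, 1/3, 1/2]
  S1: [1/6, 2/3, 1/6]
  S2: [1/2, 1/6, 1/3]
P^2 =
  S0: [1/3, 13/36, 11/36]
  S1: [2/9, 19/36, 1/4]
  S2: [5/18, 1/3, 7/18]
P^3 =
  S0: [29/108, 29/72, 71/216]
  S1: [1/4, 101/216, 61/216]
  S2: [8/27, 41/108, 35/108]
P^4 =
  S0: [179/648, 535/1296, 403/1296]
  S1: [169/648, 191/432, 385/1296]
  S2: [89/324, 263/648, 23/72]

(P^4)[S1 -> S1] = 191/432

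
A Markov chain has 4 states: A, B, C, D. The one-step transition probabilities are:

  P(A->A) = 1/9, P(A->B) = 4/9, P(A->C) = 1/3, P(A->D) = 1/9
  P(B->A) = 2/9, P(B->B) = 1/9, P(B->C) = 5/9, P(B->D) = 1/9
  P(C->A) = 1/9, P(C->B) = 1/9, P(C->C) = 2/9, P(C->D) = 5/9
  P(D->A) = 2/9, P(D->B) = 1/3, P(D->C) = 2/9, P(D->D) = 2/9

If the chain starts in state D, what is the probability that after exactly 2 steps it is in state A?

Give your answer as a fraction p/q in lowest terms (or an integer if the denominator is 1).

Computing P^2 by repeated multiplication:
P^1 =
  A: [1/9, 4/9, 1/3, 1/9]
  B: [2/9, 1/9, 5/9, 1/9]
  C: [1/9, 1/9, 2/9, 5/9]
  D: [2/9, 1/3, 2/9, 2/9]
P^2 =
  A: [14/81, 14/81, 31/81, 22/81]
  B: [11/81, 17/81, 23/81, 10/27]
  C: [5/27, 22/81, 22/81, 22/81]
  D: [14/81, 19/81, 29/81, 19/81]

(P^2)[D -> A] = 14/81

Answer: 14/81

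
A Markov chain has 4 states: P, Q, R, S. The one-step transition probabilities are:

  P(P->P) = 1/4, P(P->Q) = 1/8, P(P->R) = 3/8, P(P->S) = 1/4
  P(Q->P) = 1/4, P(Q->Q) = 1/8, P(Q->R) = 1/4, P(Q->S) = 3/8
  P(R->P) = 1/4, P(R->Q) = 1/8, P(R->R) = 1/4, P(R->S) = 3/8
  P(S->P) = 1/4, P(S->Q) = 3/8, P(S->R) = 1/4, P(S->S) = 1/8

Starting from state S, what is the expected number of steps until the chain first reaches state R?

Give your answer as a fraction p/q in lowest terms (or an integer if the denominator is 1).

Let h_i = expected steps to first reach R from state i.
Boundary: h_R = 0.
First-step equations for the other states:
  h_P = 1 + 1/4*h_P + 1/8*h_Q + 3/8*h_R + 1/4*h_S
  h_Q = 1 + 1/4*h_P + 1/8*h_Q + 1/4*h_R + 3/8*h_S
  h_S = 1 + 1/4*h_P + 3/8*h_Q + 1/4*h_R + 1/8*h_S

Substituting h_R = 0 and rearranging gives the linear system (I - Q) h = 1:
  [3/4, -1/8, -1/4] . (h_P, h_Q, h_S) = 1
  [-1/4, 7/8, -3/8] . (h_P, h_Q, h_S) = 1
  [-1/4, -3/8, 7/8] . (h_P, h_Q, h_S) = 1

Solving yields:
  h_P = 28/9
  h_Q = 32/9
  h_S = 32/9

Starting state is S, so the expected hitting time is h_S = 32/9.

Answer: 32/9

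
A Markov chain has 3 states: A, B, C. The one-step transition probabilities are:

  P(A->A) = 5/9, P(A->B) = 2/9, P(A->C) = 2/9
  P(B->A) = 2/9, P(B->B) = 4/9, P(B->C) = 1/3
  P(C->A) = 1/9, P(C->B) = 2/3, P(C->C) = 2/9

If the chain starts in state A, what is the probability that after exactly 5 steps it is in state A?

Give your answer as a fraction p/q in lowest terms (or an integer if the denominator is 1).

Computing P^5 by repeated multiplication:
P^1 =
  A: [5/9, 2/9, 2/9]
  B: [2/9, 4/9, 1/3]
  C: [1/9, 2/3, 2/9]
P^2 =
  A: [31/81, 10/27, 20/81]
  B: [7/27, 38/81, 22/81]
  C: [19/81, 38/81, 8/27]
P^3 =
  A: [235/729, 302/729, 64/243]
  B: [203/729, 326/729, 200/729]
  C: [65/243, 334/729, 200/729]
P^4 =
  A: [73/243, 2830/6561, 1760/6561]
  B: [1867/6561, 970/2187, 1784/6561]
  C: [1843/6561, 2926/6561, 1792/6561]
P^5 =
  A: [17275/59049, 25822/59049, 15952/59049]
  B: [16939/59049, 26078/59049, 5344/19683]
  C: [16859/59049, 8714/19683, 16048/59049]

(P^5)[A -> A] = 17275/59049

Answer: 17275/59049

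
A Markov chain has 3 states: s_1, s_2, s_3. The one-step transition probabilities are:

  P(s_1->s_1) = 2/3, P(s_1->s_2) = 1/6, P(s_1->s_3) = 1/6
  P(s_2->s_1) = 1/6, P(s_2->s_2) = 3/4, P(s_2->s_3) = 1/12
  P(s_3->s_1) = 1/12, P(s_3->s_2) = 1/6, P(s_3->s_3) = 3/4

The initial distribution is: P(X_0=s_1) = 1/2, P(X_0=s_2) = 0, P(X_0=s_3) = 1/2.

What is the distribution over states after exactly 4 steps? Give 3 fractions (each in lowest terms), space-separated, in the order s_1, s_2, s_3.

Propagating the distribution step by step (d_{t+1} = d_t * P):
d_0 = (s_1=1/2, s_2=0, s_3=1/2)
  d_1[s_1] = 1/2*2/3 + 0*1/6 + 1/2*1/12 = 3/8
  d_1[s_2] = 1/2*1/6 + 0*3/4 + 1/2*1/6 = 1/6
  d_1[s_3] = 1/2*1/6 + 0*1/12 + 1/2*3/4 = 11/24
d_1 = (s_1=3/8, s_2=1/6, s_3=11/24)
  d_2[s_1] = 3/8*2/3 + 1/6*1/6 + 11/24*1/12 = 91/288
  d_2[s_2] = 3/8*1/6 + 1/6*3/4 + 11/24*1/6 = 19/72
  d_2[s_3] = 3/8*1/6 + 1/6*1/12 + 11/24*3/4 = 121/288
d_2 = (s_1=91/288, s_2=19/72, s_3=121/288)
  d_3[s_1] = 91/288*2/3 + 19/72*1/6 + 121/288*1/12 = 1001/3456
  d_3[s_2] = 91/288*1/6 + 19/72*3/4 + 121/288*1/6 = 277/864
  d_3[s_3] = 91/288*1/6 + 19/72*1/12 + 121/288*3/4 = 449/1152
d_3 = (s_1=1001/3456, s_2=277/864, s_3=449/1152)
  d_4[s_1] = 1001/3456*2/3 + 277/864*1/6 + 449/1152*1/12 = 3857/13824
  d_4[s_2] = 1001/3456*1/6 + 277/864*3/4 + 449/1152*1/6 = 3667/10368
  d_4[s_3] = 1001/3456*1/6 + 277/864*1/12 + 449/1152*3/4 = 15233/41472
d_4 = (s_1=3857/13824, s_2=3667/10368, s_3=15233/41472)

Answer: 3857/13824 3667/10368 15233/41472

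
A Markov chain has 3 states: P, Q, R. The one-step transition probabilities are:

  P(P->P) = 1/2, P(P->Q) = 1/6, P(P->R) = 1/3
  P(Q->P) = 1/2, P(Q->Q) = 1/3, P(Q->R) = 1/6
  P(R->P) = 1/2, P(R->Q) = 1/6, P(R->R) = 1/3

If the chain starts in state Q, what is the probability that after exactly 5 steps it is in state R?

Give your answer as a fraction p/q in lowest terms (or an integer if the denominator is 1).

Answer: 583/1944

Derivation:
Computing P^5 by repeated multiplication:
P^1 =
  P: [1/2, 1/6, 1/3]
  Q: [1/2, 1/3, 1/6]
  R: [1/2, 1/6, 1/3]
P^2 =
  P: [1/2, 7/36, 11/36]
  Q: [1/2, 2/9, 5/18]
  R: [1/2, 7/36, 11/36]
P^3 =
  P: [1/2, 43/216, 65/216]
  Q: [1/2, 11/54, 8/27]
  R: [1/2, 43/216, 65/216]
P^4 =
  P: [1/2, 259/1296, 389/1296]
  Q: [1/2, 65/324, 97/324]
  R: [1/2, 259/1296, 389/1296]
P^5 =
  P: [1/2, 1555/7776, 2333/7776]
  Q: [1/2, 389/1944, 583/1944]
  R: [1/2, 1555/7776, 2333/7776]

(P^5)[Q -> R] = 583/1944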